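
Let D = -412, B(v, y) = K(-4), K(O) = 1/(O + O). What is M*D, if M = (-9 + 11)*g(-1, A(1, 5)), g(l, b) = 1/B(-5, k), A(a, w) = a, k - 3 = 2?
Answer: 6592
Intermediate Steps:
k = 5 (k = 3 + 2 = 5)
K(O) = 1/(2*O)
B(v, y) = -⅛ (B(v, y) = (½)/(-4) = (½)*(-¼) = -⅛)
g(l, b) = -8 (g(l, b) = 1/(-⅛) = -8)
M = -16 (M = (-9 + 11)*(-8) = 2*(-8) = -16)
M*D = -16*(-412) = 6592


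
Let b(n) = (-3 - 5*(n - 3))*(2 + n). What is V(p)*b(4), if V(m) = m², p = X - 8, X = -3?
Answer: -5808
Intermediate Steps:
p = -11 (p = -3 - 8 = -11)
b(n) = (2 + n)*(12 - 5*n) (b(n) = (-3 - 5*(-3 + n))*(2 + n) = (-3 + (15 - 5*n))*(2 + n) = (12 - 5*n)*(2 + n) = (2 + n)*(12 - 5*n))
V(p)*b(4) = (-11)²*(24 - 5*4² + 2*4) = 121*(24 - 5*16 + 8) = 121*(24 - 80 + 8) = 121*(-48) = -5808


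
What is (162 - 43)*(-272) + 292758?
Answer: 260390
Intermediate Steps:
(162 - 43)*(-272) + 292758 = 119*(-272) + 292758 = -32368 + 292758 = 260390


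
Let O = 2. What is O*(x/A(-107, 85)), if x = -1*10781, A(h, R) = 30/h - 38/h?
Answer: -1153567/4 ≈ -2.8839e+5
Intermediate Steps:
A(h, R) = -8/h
x = -10781
O*(x/A(-107, 85)) = 2*(-10781/((-8/(-107)))) = 2*(-10781/((-8*(-1/107)))) = 2*(-10781/8/107) = 2*(-10781*107/8) = 2*(-1153567/8) = -1153567/4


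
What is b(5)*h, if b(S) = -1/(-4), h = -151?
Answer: -151/4 ≈ -37.750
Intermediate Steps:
b(S) = 1/4 (b(S) = -1*(-1/4) = 1/4)
b(5)*h = (1/4)*(-151) = -151/4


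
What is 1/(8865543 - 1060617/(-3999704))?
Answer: 3999704/35459548859889 ≈ 1.1280e-7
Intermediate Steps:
1/(8865543 - 1060617/(-3999704)) = 1/(8865543 - 1060617*(-1/3999704)) = 1/(8865543 + 1060617/3999704) = 1/(35459548859889/3999704) = 3999704/35459548859889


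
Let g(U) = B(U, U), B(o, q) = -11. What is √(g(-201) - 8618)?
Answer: I*√8629 ≈ 92.892*I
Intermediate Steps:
g(U) = -11
√(g(-201) - 8618) = √(-11 - 8618) = √(-8629) = I*√8629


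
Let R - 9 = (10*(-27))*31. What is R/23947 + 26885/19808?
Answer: 478200407/474342176 ≈ 1.0081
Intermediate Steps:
R = -8361 (R = 9 + (10*(-27))*31 = 9 - 270*31 = 9 - 8370 = -8361)
R/23947 + 26885/19808 = -8361/23947 + 26885/19808 = 478200407/474342176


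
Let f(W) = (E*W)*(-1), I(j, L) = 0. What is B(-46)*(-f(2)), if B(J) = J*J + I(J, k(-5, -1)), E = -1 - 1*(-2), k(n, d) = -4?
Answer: 4232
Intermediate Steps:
E = 1 (E = -1 + 2 = 1)
f(W) = -W (f(W) = (1*W)*(-1) = W*(-1) = -W)
B(J) = J² (B(J) = J*J + 0 = J² + 0 = J²)
B(-46)*(-f(2)) = (-46)²*(-(-1)*2) = 2116*(-1*(-2)) = 2116*2 = 4232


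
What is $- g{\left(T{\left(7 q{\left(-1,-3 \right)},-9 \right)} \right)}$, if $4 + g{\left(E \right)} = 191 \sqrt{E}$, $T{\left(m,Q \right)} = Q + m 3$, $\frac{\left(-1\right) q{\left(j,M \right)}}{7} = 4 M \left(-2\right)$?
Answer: $4 - 573 i \sqrt{393} \approx 4.0 - 11359.0 i$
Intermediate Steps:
$q{\left(j,M \right)} = 56 M$ ($q{\left(j,M \right)} = - 7 \cdot 4 M \left(-2\right) = - 7 \left(- 8 M\right) = 56 M$)
$T{\left(m,Q \right)} = Q + 3 m$
$g{\left(E \right)} = -4 + 191 \sqrt{E}$
$- g{\left(T{\left(7 q{\left(-1,-3 \right)},-9 \right)} \right)} = - (-4 + 191 \sqrt{-9 + 3 \cdot 7 \cdot 56 \left(-3\right)}) = - (-4 + 191 \sqrt{-9 + 3 \cdot 7 \left(-168\right)}) = - (-4 + 191 \sqrt{-9 + 3 \left(-1176\right)}) = - (-4 + 191 \sqrt{-9 - 3528}) = - (-4 + 191 \sqrt{-3537}) = - (-4 + 191 \cdot 3 i \sqrt{393}) = - (-4 + 573 i \sqrt{393}) = 4 - 573 i \sqrt{393}$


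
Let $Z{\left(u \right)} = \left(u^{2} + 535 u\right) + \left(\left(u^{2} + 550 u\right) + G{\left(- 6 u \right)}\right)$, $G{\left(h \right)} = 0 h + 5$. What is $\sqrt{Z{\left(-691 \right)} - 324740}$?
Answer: $2 i \sqrt{29877} \approx 345.7 i$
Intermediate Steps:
$G{\left(h \right)} = 5$ ($G{\left(h \right)} = 0 + 5 = 5$)
$Z{\left(u \right)} = 5 + 2 u^{2} + 1085 u$ ($Z{\left(u \right)} = \left(u^{2} + 535 u\right) + \left(\left(u^{2} + 550 u\right) + 5\right) = \left(u^{2} + 535 u\right) + \left(5 + u^{2} + 550 u\right) = 5 + 2 u^{2} + 1085 u$)
$\sqrt{Z{\left(-691 \right)} - 324740} = \sqrt{\left(5 + 2 \left(-691\right)^{2} + 1085 \left(-691\right)\right) - 324740} = \sqrt{\left(5 + 2 \cdot 477481 - 749735\right) - 324740} = \sqrt{\left(5 + 954962 - 749735\right) - 324740} = \sqrt{205232 - 324740} = \sqrt{-119508} = 2 i \sqrt{29877}$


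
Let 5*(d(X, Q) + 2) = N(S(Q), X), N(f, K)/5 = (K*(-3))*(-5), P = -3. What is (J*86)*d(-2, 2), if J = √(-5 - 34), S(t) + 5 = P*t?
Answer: -2752*I*√39 ≈ -17186.0*I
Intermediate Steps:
S(t) = -5 - 3*t
N(f, K) = 75*K (N(f, K) = 5*((K*(-3))*(-5)) = 5*(-3*K*(-5)) = 5*(15*K) = 75*K)
d(X, Q) = -2 + 15*X (d(X, Q) = -2 + (75*X)/5 = -2 + 15*X)
J = I*√39 (J = √(-39) = I*√39 ≈ 6.245*I)
(J*86)*d(-2, 2) = ((I*√39)*86)*(-2 + 15*(-2)) = (86*I*√39)*(-2 - 30) = (86*I*√39)*(-32) = -2752*I*√39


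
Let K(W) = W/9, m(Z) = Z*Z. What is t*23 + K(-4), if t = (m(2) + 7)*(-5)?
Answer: -11389/9 ≈ -1265.4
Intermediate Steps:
m(Z) = Z²
K(W) = W/9 (K(W) = W*(⅑) = W/9)
t = -55 (t = (2² + 7)*(-5) = (4 + 7)*(-5) = 11*(-5) = -55)
t*23 + K(-4) = -55*23 + (⅑)*(-4) = -1265 - 4/9 = -11389/9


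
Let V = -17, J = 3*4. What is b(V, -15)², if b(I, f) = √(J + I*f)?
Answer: 267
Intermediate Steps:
J = 12
b(I, f) = √(12 + I*f)
b(V, -15)² = (√(12 - 17*(-15)))² = (√(12 + 255))² = (√267)² = 267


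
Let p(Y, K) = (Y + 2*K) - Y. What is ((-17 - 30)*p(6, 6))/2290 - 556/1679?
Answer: -1110098/1922455 ≈ -0.57744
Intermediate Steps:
p(Y, K) = 2*K
((-17 - 30)*p(6, 6))/2290 - 556/1679 = ((-17 - 30)*(2*6))/2290 - 556/1679 = -47*12*(1/2290) - 556*1/1679 = -564*1/2290 - 556/1679 = -282/1145 - 556/1679 = -1110098/1922455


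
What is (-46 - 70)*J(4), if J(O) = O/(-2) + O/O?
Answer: 116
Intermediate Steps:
J(O) = 1 - O/2 (J(O) = O*(-½) + 1 = -O/2 + 1 = 1 - O/2)
(-46 - 70)*J(4) = (-46 - 70)*(1 - ½*4) = -116*(1 - 2) = -116*(-1) = 116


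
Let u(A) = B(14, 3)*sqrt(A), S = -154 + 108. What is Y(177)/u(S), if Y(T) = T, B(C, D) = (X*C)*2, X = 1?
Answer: -177*I*sqrt(46)/1288 ≈ -0.93204*I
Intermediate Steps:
B(C, D) = 2*C (B(C, D) = (1*C)*2 = C*2 = 2*C)
S = -46
u(A) = 28*sqrt(A) (u(A) = (2*14)*sqrt(A) = 28*sqrt(A))
Y(177)/u(S) = 177/((28*sqrt(-46))) = 177/((28*(I*sqrt(46)))) = 177/((28*I*sqrt(46))) = 177*(-I*sqrt(46)/1288) = -177*I*sqrt(46)/1288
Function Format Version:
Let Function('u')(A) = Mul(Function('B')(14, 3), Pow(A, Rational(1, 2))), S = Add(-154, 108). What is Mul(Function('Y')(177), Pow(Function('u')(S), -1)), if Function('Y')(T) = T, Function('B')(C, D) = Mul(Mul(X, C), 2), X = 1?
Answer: Mul(Rational(-177, 1288), I, Pow(46, Rational(1, 2))) ≈ Mul(-0.93204, I)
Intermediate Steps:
Function('B')(C, D) = Mul(2, C) (Function('B')(C, D) = Mul(Mul(1, C), 2) = Mul(C, 2) = Mul(2, C))
S = -46
Function('u')(A) = Mul(28, Pow(A, Rational(1, 2))) (Function('u')(A) = Mul(Mul(2, 14), Pow(A, Rational(1, 2))) = Mul(28, Pow(A, Rational(1, 2))))
Mul(Function('Y')(177), Pow(Function('u')(S), -1)) = Mul(177, Pow(Mul(28, Pow(-46, Rational(1, 2))), -1)) = Mul(177, Pow(Mul(28, Mul(I, Pow(46, Rational(1, 2)))), -1)) = Mul(177, Pow(Mul(28, I, Pow(46, Rational(1, 2))), -1)) = Mul(177, Mul(Rational(-1, 1288), I, Pow(46, Rational(1, 2)))) = Mul(Rational(-177, 1288), I, Pow(46, Rational(1, 2)))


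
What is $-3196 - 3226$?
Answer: $-6422$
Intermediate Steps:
$-3196 - 3226 = -6422$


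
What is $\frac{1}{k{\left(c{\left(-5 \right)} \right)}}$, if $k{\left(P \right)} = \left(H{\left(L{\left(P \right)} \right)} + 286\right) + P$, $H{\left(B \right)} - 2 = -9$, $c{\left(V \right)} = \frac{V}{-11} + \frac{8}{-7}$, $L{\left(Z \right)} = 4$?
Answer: $\frac{77}{21430} \approx 0.0035931$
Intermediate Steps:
$c{\left(V \right)} = - \frac{8}{7} - \frac{V}{11}$ ($c{\left(V \right)} = V \left(- \frac{1}{11}\right) + 8 \left(- \frac{1}{7}\right) = - \frac{V}{11} - \frac{8}{7} = - \frac{8}{7} - \frac{V}{11}$)
$H{\left(B \right)} = -7$ ($H{\left(B \right)} = 2 - 9 = -7$)
$k{\left(P \right)} = 279 + P$ ($k{\left(P \right)} = \left(-7 + 286\right) + P = 279 + P$)
$\frac{1}{k{\left(c{\left(-5 \right)} \right)}} = \frac{1}{279 - \frac{53}{77}} = \frac{1}{\frac{21430}{77}} = \frac{77}{21430}$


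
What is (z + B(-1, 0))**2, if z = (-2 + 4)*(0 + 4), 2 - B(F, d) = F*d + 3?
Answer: 49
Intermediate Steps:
B(F, d) = -1 - F*d (B(F, d) = 2 - (F*d + 3) = 2 - (3 + F*d) = 2 + (-3 - F*d) = -1 - F*d)
z = 8 (z = 2*4 = 8)
(z + B(-1, 0))**2 = (8 + (-1 - 1*(-1)*0))**2 = (8 + (-1 + 0))**2 = (8 - 1)**2 = 7**2 = 49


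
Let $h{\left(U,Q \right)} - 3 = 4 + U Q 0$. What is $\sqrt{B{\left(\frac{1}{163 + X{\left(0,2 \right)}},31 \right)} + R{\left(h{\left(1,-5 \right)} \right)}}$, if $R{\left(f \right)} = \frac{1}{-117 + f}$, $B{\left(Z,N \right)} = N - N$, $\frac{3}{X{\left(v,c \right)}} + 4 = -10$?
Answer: $\frac{i \sqrt{110}}{110} \approx 0.095346 i$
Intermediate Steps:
$X{\left(v,c \right)} = - \frac{3}{14}$ ($X{\left(v,c \right)} = \frac{3}{-4 - 10} = \frac{3}{-14} = 3 \left(- \frac{1}{14}\right) = - \frac{3}{14}$)
$B{\left(Z,N \right)} = 0$
$h{\left(U,Q \right)} = 7$ ($h{\left(U,Q \right)} = 3 + \left(4 + U Q 0\right) = 3 + \left(4 + Q U 0\right) = 3 + \left(4 + 0\right) = 3 + 4 = 7$)
$\sqrt{B{\left(\frac{1}{163 + X{\left(0,2 \right)}},31 \right)} + R{\left(h{\left(1,-5 \right)} \right)}} = \sqrt{0 + \frac{1}{-117 + 7}} = \sqrt{0 + \frac{1}{-110}} = \sqrt{0 - \frac{1}{110}} = \sqrt{- \frac{1}{110}} = \frac{i \sqrt{110}}{110}$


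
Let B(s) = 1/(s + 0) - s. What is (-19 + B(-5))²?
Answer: 5041/25 ≈ 201.64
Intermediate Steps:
B(s) = 1/s - s
(-19 + B(-5))² = (-19 + (1/(-5) - 1*(-5)))² = (-19 + (-⅕ + 5))² = (-19 + 24/5)² = (-71/5)² = 5041/25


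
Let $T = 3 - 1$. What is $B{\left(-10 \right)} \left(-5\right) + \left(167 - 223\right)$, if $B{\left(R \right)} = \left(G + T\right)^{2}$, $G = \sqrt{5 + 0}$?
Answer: $-101 - 20 \sqrt{5} \approx -145.72$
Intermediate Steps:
$T = 2$
$G = \sqrt{5} \approx 2.2361$
$B{\left(R \right)} = \left(2 + \sqrt{5}\right)^{2}$ ($B{\left(R \right)} = \left(\sqrt{5} + 2\right)^{2} = \left(2 + \sqrt{5}\right)^{2}$)
$B{\left(-10 \right)} \left(-5\right) + \left(167 - 223\right) = \left(2 + \sqrt{5}\right)^{2} \left(-5\right) + \left(167 - 223\right) = - 5 \left(2 + \sqrt{5}\right)^{2} + \left(167 - 223\right) = - 5 \left(2 + \sqrt{5}\right)^{2} - 56 = -56 - 5 \left(2 + \sqrt{5}\right)^{2}$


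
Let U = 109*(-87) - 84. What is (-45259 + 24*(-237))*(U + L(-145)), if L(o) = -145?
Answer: 494797264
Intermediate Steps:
U = -9567 (U = -9483 - 84 = -9567)
(-45259 + 24*(-237))*(U + L(-145)) = (-45259 + 24*(-237))*(-9567 - 145) = (-45259 - 5688)*(-9712) = -50947*(-9712) = 494797264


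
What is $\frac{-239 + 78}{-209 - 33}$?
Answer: $\frac{161}{242} \approx 0.66529$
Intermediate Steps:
$\frac{-239 + 78}{-209 - 33} = - \frac{161}{-242} = \left(-161\right) \left(- \frac{1}{242}\right) = \frac{161}{242}$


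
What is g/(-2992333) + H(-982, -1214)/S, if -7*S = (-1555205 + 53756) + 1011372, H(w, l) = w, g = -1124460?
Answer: 75786098054/209496225663 ≈ 0.36175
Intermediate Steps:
S = 70011 (S = -((-1555205 + 53756) + 1011372)/7 = -(-1501449 + 1011372)/7 = -1/7*(-490077) = 70011)
g/(-2992333) + H(-982, -1214)/S = -1124460/(-2992333) - 982/70011 = -1124460*(-1/2992333) - 982*1/70011 = 1124460/2992333 - 982/70011 = 75786098054/209496225663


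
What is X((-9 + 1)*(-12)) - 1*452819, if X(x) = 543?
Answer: -452276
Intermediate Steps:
X((-9 + 1)*(-12)) - 1*452819 = 543 - 1*452819 = 543 - 452819 = -452276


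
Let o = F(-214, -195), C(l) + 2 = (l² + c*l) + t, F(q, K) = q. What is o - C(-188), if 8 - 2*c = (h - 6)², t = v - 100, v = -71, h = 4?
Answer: -35009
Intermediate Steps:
t = -171 (t = -71 - 100 = -171)
c = 2 (c = 4 - (4 - 6)²/2 = 4 - ½*(-2)² = 4 - ½*4 = 4 - 2 = 2)
C(l) = -173 + l² + 2*l (C(l) = -2 + ((l² + 2*l) - 171) = -2 + (-171 + l² + 2*l) = -173 + l² + 2*l)
o = -214
o - C(-188) = -214 - (-173 + (-188)² + 2*(-188)) = -214 - (-173 + 35344 - 376) = -214 - 1*34795 = -214 - 34795 = -35009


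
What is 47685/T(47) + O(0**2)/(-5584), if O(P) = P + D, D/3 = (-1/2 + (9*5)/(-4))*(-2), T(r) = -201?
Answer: -177524807/748256 ≈ -237.25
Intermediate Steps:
D = 141/2 (D = 3*((-1/2 + (9*5)/(-4))*(-2)) = 3*((-1*1/2 + 45*(-1/4))*(-2)) = 3*((-1/2 - 45/4)*(-2)) = 3*(-47/4*(-2)) = 3*(47/2) = 141/2 ≈ 70.500)
O(P) = 141/2 + P (O(P) = P + 141/2 = 141/2 + P)
47685/T(47) + O(0**2)/(-5584) = 47685/(-201) + (141/2 + 0**2)/(-5584) = 47685*(-1/201) + (141/2 + 0)*(-1/5584) = -15895/67 + (141/2)*(-1/5584) = -15895/67 - 141/11168 = -177524807/748256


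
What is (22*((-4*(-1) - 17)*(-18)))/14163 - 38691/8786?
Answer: -167583435/41478706 ≈ -4.0402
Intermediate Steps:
(22*((-4*(-1) - 17)*(-18)))/14163 - 38691/8786 = (22*((4 - 17)*(-18)))*(1/14163) - 38691*1/8786 = (22*(-13*(-18)))*(1/14163) - 38691/8786 = (22*234)*(1/14163) - 38691/8786 = 5148*(1/14163) - 38691/8786 = 1716/4721 - 38691/8786 = -167583435/41478706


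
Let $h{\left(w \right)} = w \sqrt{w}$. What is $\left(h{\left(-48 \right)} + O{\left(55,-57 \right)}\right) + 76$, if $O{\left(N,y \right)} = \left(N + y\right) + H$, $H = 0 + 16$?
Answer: $90 - 192 i \sqrt{3} \approx 90.0 - 332.55 i$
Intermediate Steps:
$H = 16$
$h{\left(w \right)} = w^{\frac{3}{2}}$
$O{\left(N,y \right)} = 16 + N + y$ ($O{\left(N,y \right)} = \left(N + y\right) + 16 = 16 + N + y$)
$\left(h{\left(-48 \right)} + O{\left(55,-57 \right)}\right) + 76 = \left(\left(-48\right)^{\frac{3}{2}} + \left(16 + 55 - 57\right)\right) + 76 = \left(- 192 i \sqrt{3} + 14\right) + 76 = \left(14 - 192 i \sqrt{3}\right) + 76 = 90 - 192 i \sqrt{3}$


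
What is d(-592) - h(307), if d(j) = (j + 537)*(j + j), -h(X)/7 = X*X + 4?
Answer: 724891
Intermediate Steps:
h(X) = -28 - 7*X**2 (h(X) = -7*(X*X + 4) = -7*(X**2 + 4) = -7*(4 + X**2) = -28 - 7*X**2)
d(j) = 2*j*(537 + j) (d(j) = (537 + j)*(2*j) = 2*j*(537 + j))
d(-592) - h(307) = 2*(-592)*(537 - 592) - (-28 - 7*307**2) = 2*(-592)*(-55) - (-28 - 7*94249) = 65120 - (-28 - 659743) = 65120 - 1*(-659771) = 65120 + 659771 = 724891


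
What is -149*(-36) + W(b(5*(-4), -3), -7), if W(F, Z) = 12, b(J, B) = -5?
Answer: 5376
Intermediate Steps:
-149*(-36) + W(b(5*(-4), -3), -7) = -149*(-36) + 12 = 5364 + 12 = 5376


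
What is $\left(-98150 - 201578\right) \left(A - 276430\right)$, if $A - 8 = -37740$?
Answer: $94163147936$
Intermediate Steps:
$A = -37732$ ($A = 8 - 37740 = -37732$)
$\left(-98150 - 201578\right) \left(A - 276430\right) = \left(-98150 - 201578\right) \left(-37732 - 276430\right) = \left(-299728\right) \left(-314162\right) = 94163147936$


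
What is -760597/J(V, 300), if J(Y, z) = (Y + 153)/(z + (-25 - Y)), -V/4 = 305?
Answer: 1137092515/1067 ≈ 1.0657e+6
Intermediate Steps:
V = -1220 (V = -4*305 = -1220)
J(Y, z) = (153 + Y)/(-25 + z - Y)
-760597/J(V, 300) = -760597*(-25 + 300 - 1*(-1220))/(153 - 1220) = -760597/(-1067/(-25 + 300 + 1220)) = -760597/(-1067/1495) = -760597*(-1495/1067) = 1137092515/1067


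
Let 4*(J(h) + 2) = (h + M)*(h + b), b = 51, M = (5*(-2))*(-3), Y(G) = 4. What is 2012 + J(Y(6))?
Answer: 4955/2 ≈ 2477.5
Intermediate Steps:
M = 30 (M = -10*(-3) = 30)
J(h) = -2 + (30 + h)*(51 + h)/4 (J(h) = -2 + ((h + 30)*(h + 51))/4 = -2 + ((30 + h)*(51 + h))/4 = -2 + (30 + h)*(51 + h)/4)
2012 + J(Y(6)) = 2012 + (761/2 + (¼)*4² + (81/4)*4) = 2012 + (761/2 + (¼)*16 + 81) = 2012 + (761/2 + 4 + 81) = 2012 + 931/2 = 4955/2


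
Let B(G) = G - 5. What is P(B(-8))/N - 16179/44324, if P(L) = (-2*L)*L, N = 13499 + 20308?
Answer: -561944965/1498461468 ≈ -0.37501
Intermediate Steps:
N = 33807
B(G) = -5 + G
P(L) = -2*L²
P(B(-8))/N - 16179/44324 = -2*(-5 - 8)²/33807 - 16179/44324 = -2*(-13)²*(1/33807) - 16179*1/44324 = -2*169*(1/33807) - 16179/44324 = -338*1/33807 - 16179/44324 = -338/33807 - 16179/44324 = -561944965/1498461468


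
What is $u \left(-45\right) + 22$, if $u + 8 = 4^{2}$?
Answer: $-338$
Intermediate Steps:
$u = 8$ ($u = -8 + 4^{2} = -8 + 16 = 8$)
$u \left(-45\right) + 22 = 8 \left(-45\right) + 22 = -360 + 22 = -338$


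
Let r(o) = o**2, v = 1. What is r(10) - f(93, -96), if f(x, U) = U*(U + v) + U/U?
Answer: -9021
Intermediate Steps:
f(x, U) = 1 + U*(1 + U) (f(x, U) = U*(U + 1) + U/U = U*(1 + U) + 1 = 1 + U*(1 + U))
r(10) - f(93, -96) = 10**2 - (1 - 96 + (-96)**2) = 100 - (1 - 96 + 9216) = 100 - 1*9121 = 100 - 9121 = -9021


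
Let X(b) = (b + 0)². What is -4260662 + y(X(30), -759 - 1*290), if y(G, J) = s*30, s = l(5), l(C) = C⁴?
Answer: -4241912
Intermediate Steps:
X(b) = b²
s = 625 (s = 5⁴ = 625)
y(G, J) = 18750 (y(G, J) = 625*30 = 18750)
-4260662 + y(X(30), -759 - 1*290) = -4260662 + 18750 = -4241912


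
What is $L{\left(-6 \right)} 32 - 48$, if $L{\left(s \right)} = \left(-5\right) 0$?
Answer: $-48$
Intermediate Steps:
$L{\left(s \right)} = 0$
$L{\left(-6 \right)} 32 - 48 = 0 \cdot 32 - 48 = 0 - 48 = -48$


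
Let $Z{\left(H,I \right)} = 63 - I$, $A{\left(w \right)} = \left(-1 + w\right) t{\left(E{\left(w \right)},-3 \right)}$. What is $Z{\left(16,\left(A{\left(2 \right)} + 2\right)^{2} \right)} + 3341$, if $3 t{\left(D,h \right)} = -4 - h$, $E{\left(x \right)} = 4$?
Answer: $\frac{30611}{9} \approx 3401.2$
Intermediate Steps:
$t{\left(D,h \right)} = - \frac{4}{3} - \frac{h}{3}$ ($t{\left(D,h \right)} = \frac{-4 - h}{3} = - \frac{4}{3} - \frac{h}{3}$)
$A{\left(w \right)} = \frac{1}{3} - \frac{w}{3}$ ($A{\left(w \right)} = \left(-1 + w\right) \left(- \frac{4}{3} - -1\right) = \left(-1 + w\right) \left(- \frac{4}{3} + 1\right) = \left(-1 + w\right) \left(- \frac{1}{3}\right) = \frac{1}{3} - \frac{w}{3}$)
$Z{\left(16,\left(A{\left(2 \right)} + 2\right)^{2} \right)} + 3341 = \left(63 - \left(\left(\frac{1}{3} - \frac{2}{3}\right) + 2\right)^{2}\right) + 3341 = \left(63 - \left(- \frac{1}{3} + 2\right)^{2}\right) + 3341 = \left(63 - \left(\frac{5}{3}\right)^{2}\right) + 3341 = \left(63 - \frac{25}{9}\right) + 3341 = \frac{542}{9} + 3341 = \frac{30611}{9}$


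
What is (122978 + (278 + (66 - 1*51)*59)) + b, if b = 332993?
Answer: 457134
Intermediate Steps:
(122978 + (278 + (66 - 1*51)*59)) + b = (122978 + (278 + (66 - 1*51)*59)) + 332993 = (122978 + (278 + (66 - 51)*59)) + 332993 = (122978 + (278 + 15*59)) + 332993 = (122978 + (278 + 885)) + 332993 = (122978 + 1163) + 332993 = 124141 + 332993 = 457134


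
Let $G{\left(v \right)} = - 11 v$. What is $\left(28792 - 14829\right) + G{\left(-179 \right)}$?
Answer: $15932$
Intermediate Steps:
$\left(28792 - 14829\right) + G{\left(-179 \right)} = \left(28792 - 14829\right) - -1969 = 13963 + 1969 = 15932$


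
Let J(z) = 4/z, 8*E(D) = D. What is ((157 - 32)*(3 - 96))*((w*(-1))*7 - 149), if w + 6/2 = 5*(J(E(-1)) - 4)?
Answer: -13159500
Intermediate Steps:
E(D) = D/8
w = -183 (w = -3 + 5*(4/(((1/8)*(-1))) - 4) = -3 + 5*(4/(-1/8) - 4) = -3 + 5*(4*(-8) - 4) = -3 + 5*(-32 - 4) = -3 + 5*(-36) = -3 - 180 = -183)
((157 - 32)*(3 - 96))*((w*(-1))*7 - 149) = ((157 - 32)*(3 - 96))*(-183*(-1)*7 - 149) = (125*(-93))*(183*7 - 149) = -11625*(1281 - 149) = -11625*1132 = -13159500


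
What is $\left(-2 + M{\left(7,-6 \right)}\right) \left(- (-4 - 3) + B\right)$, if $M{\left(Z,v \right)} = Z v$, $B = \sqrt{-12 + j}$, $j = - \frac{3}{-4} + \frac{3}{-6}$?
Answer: $-308 - 22 i \sqrt{47} \approx -308.0 - 150.82 i$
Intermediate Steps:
$j = \frac{1}{4}$ ($j = \left(-3\right) \left(- \frac{1}{4}\right) + 3 \left(- \frac{1}{6}\right) = \frac{3}{4} - \frac{1}{2} = \frac{1}{4} \approx 0.25$)
$B = \frac{i \sqrt{47}}{2}$ ($B = \sqrt{-12 + \frac{1}{4}} = \sqrt{- \frac{47}{4}} = \frac{i \sqrt{47}}{2} \approx 3.4278 i$)
$\left(-2 + M{\left(7,-6 \right)}\right) \left(- (-4 - 3) + B\right) = \left(-2 + 7 \left(-6\right)\right) \left(- (-4 - 3) + \frac{i \sqrt{47}}{2}\right) = \left(-2 - 42\right) \left(- (-4 - 3) + \frac{i \sqrt{47}}{2}\right) = - 44 \left(\left(-1\right) \left(-7\right) + \frac{i \sqrt{47}}{2}\right) = - 44 \left(7 + \frac{i \sqrt{47}}{2}\right) = -308 - 22 i \sqrt{47}$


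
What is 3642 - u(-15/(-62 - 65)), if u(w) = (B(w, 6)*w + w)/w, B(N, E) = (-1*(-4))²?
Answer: 3625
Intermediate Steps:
B(N, E) = 16 (B(N, E) = 4² = 16)
u(w) = 17 (u(w) = (16*w + w)/w = (17*w)/w = 17)
3642 - u(-15/(-62 - 65)) = 3642 - 1*17 = 3642 - 17 = 3625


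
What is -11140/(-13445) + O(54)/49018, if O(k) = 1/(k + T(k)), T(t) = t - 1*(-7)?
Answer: 12559394649/15158081230 ≈ 0.82856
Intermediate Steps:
T(t) = 7 + t (T(t) = t + 7 = 7 + t)
O(k) = 1/(7 + 2*k) (O(k) = 1/(k + (7 + k)) = 1/(7 + 2*k))
-11140/(-13445) + O(54)/49018 = -11140/(-13445) + 1/((7 + 2*54)*49018) = -11140*(-1/13445) + (1/49018)/(7 + 108) = 2228/2689 + (1/49018)/115 = 2228/2689 + (1/115)*(1/49018) = 2228/2689 + 1/5637070 = 12559394649/15158081230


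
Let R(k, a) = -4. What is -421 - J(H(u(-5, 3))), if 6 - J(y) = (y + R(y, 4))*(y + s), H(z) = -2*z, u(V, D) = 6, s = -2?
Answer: -203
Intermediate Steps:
J(y) = 6 - (-4 + y)*(-2 + y) (J(y) = 6 - (y - 4)*(y - 2) = 6 - (-4 + y)*(-2 + y))
-421 - J(H(u(-5, 3))) = -421 - (-2 - (-2*6)**2 + 6*(-2*6)) = -421 - (-2 - 1*(-12)**2 + 6*(-12)) = -421 - (-2 - 1*144 - 72) = -421 - (-2 - 144 - 72) = -421 - 1*(-218) = -421 + 218 = -203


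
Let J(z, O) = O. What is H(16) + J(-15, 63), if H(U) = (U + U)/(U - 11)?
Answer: 347/5 ≈ 69.400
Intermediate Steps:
H(U) = 2*U/(-11 + U) (H(U) = (2*U)/(-11 + U) = 2*U/(-11 + U))
H(16) + J(-15, 63) = 2*16/(-11 + 16) + 63 = 2*16/5 + 63 = 2*16*(⅕) + 63 = 32/5 + 63 = 347/5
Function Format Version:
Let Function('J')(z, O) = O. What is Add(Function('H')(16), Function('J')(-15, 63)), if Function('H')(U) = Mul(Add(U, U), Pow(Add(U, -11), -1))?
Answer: Rational(347, 5) ≈ 69.400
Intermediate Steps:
Function('H')(U) = Mul(2, U, Pow(Add(-11, U), -1)) (Function('H')(U) = Mul(Mul(2, U), Pow(Add(-11, U), -1)) = Mul(2, U, Pow(Add(-11, U), -1)))
Add(Function('H')(16), Function('J')(-15, 63)) = Add(Mul(2, 16, Pow(Add(-11, 16), -1)), 63) = Add(Mul(2, 16, Pow(5, -1)), 63) = Add(Mul(2, 16, Rational(1, 5)), 63) = Add(Rational(32, 5), 63) = Rational(347, 5)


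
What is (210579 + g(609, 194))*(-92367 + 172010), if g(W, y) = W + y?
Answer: 16835096626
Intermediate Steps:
(210579 + g(609, 194))*(-92367 + 172010) = (210579 + (609 + 194))*(-92367 + 172010) = (210579 + 803)*79643 = 211382*79643 = 16835096626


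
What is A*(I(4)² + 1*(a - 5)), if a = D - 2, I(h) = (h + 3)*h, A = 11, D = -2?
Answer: 8525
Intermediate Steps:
I(h) = h*(3 + h) (I(h) = (3 + h)*h = h*(3 + h))
a = -4 (a = -2 - 2 = -4)
A*(I(4)² + 1*(a - 5)) = 11*((4*(3 + 4))² + 1*(-4 - 5)) = 11*((4*7)² + 1*(-9)) = 11*(28² - 9) = 11*(784 - 9) = 11*775 = 8525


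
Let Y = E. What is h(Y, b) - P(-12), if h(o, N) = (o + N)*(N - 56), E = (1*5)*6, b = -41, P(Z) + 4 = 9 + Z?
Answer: 1074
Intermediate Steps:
P(Z) = 5 + Z (P(Z) = -4 + (9 + Z) = 5 + Z)
E = 30 (E = 5*6 = 30)
Y = 30
h(o, N) = (-56 + N)*(N + o) (h(o, N) = (N + o)*(-56 + N) = (-56 + N)*(N + o))
h(Y, b) - P(-12) = ((-41)² - 56*(-41) - 56*30 - 41*30) - (5 - 12) = (1681 + 2296 - 1680 - 1230) - 1*(-7) = 1067 + 7 = 1074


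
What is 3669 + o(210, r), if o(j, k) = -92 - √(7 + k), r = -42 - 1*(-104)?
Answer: 3577 - √69 ≈ 3568.7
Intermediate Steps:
r = 62 (r = -42 + 104 = 62)
3669 + o(210, r) = 3669 + (-92 - √(7 + 62)) = 3669 + (-92 - √69) = 3577 - √69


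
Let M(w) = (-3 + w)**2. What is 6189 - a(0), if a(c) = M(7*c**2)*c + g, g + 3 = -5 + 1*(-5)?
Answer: 6202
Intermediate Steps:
g = -13 (g = -3 + (-5 + 1*(-5)) = -3 + (-5 - 5) = -3 - 10 = -13)
a(c) = -13 + c*(-3 + 7*c**2)**2 (a(c) = (-3 + 7*c**2)**2*c - 13 = c*(-3 + 7*c**2)**2 - 13 = -13 + c*(-3 + 7*c**2)**2)
6189 - a(0) = 6189 - (-13 + 0*(-3 + 7*0**2)**2) = 6189 - (-13 + 0*(-3 + 7*0)**2) = 6189 - (-13 + 0*(-3 + 0)**2) = 6189 - (-13 + 0*(-3)**2) = 6189 - (-13 + 0*9) = 6189 - (-13 + 0) = 6189 - 1*(-13) = 6189 + 13 = 6202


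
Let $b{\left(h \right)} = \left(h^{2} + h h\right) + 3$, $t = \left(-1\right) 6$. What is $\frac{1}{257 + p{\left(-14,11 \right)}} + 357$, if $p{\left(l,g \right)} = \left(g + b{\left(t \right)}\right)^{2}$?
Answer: $\frac{2732122}{7653} \approx 357.0$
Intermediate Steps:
$t = -6$
$b{\left(h \right)} = 3 + 2 h^{2}$ ($b{\left(h \right)} = \left(h^{2} + h^{2}\right) + 3 = 2 h^{2} + 3 = 3 + 2 h^{2}$)
$p{\left(l,g \right)} = \left(75 + g\right)^{2}$ ($p{\left(l,g \right)} = \left(g + \left(3 + 2 \left(-6\right)^{2}\right)\right)^{2} = \left(g + \left(3 + 2 \cdot 36\right)\right)^{2} = \left(g + \left(3 + 72\right)\right)^{2} = \left(g + 75\right)^{2} = \left(75 + g\right)^{2}$)
$\frac{1}{257 + p{\left(-14,11 \right)}} + 357 = \frac{1}{257 + \left(75 + 11\right)^{2}} + 357 = \frac{1}{257 + 86^{2}} + 357 = \frac{1}{257 + 7396} + 357 = \frac{1}{7653} + 357 = \frac{2732122}{7653}$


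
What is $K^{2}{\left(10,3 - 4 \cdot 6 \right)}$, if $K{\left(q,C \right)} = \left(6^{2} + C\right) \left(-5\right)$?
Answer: $5625$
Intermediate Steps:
$K{\left(q,C \right)} = -180 - 5 C$ ($K{\left(q,C \right)} = \left(36 + C\right) \left(-5\right) = -180 - 5 C$)
$K^{2}{\left(10,3 - 4 \cdot 6 \right)} = \left(-180 - 5 \left(3 - 4 \cdot 6\right)\right)^{2} = \left(-180 - 5 \left(3 - 24\right)\right)^{2} = \left(-180 - -105\right)^{2} = \left(-180 + 105\right)^{2} = \left(-75\right)^{2} = 5625$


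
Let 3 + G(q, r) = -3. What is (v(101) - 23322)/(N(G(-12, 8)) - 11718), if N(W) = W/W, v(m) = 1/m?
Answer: 2355521/1183417 ≈ 1.9904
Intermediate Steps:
G(q, r) = -6 (G(q, r) = -3 - 3 = -6)
N(W) = 1
(v(101) - 23322)/(N(G(-12, 8)) - 11718) = (1/101 - 23322)/(1 - 11718) = (1/101 - 23322)/(-11717) = -2355521/101*(-1/11717) = 2355521/1183417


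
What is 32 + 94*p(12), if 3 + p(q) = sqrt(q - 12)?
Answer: -250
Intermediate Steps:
p(q) = -3 + sqrt(-12 + q) (p(q) = -3 + sqrt(q - 12) = -3 + sqrt(-12 + q))
32 + 94*p(12) = 32 + 94*(-3 + sqrt(-12 + 12)) = 32 + 94*(-3 + sqrt(0)) = 32 + 94*(-3 + 0) = 32 + 94*(-3) = 32 - 282 = -250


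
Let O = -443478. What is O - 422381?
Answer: -865859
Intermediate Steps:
O - 422381 = -443478 - 422381 = -865859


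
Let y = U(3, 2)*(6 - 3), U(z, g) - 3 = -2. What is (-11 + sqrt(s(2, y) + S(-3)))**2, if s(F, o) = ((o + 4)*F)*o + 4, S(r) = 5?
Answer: (11 - sqrt(51))**2 ≈ 14.889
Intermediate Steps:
U(z, g) = 1 (U(z, g) = 3 - 2 = 1)
y = 3 (y = 1*(6 - 3) = 1*3 = 3)
s(F, o) = 4 + F*o*(4 + o) (s(F, o) = ((4 + o)*F)*o + 4 = (F*(4 + o))*o + 4 = F*o*(4 + o) + 4 = 4 + F*o*(4 + o))
(-11 + sqrt(s(2, y) + S(-3)))**2 = (-11 + sqrt((4 + 2*3**2 + 4*2*3) + 5))**2 = (-11 + sqrt((4 + 2*9 + 24) + 5))**2 = (-11 + sqrt((4 + 18 + 24) + 5))**2 = (-11 + sqrt(46 + 5))**2 = (-11 + sqrt(51))**2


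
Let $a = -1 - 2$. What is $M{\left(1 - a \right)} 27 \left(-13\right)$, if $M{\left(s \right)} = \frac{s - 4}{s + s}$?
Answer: $0$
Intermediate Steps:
$a = -3$
$M{\left(s \right)} = \frac{-4 + s}{2 s}$
$M{\left(1 - a \right)} 27 \left(-13\right) = \frac{-4 + \left(1 - -3\right)}{2 \left(1 - -3\right)} 27 \left(-13\right) = \frac{-4 + \left(1 + 3\right)}{2 \left(1 + 3\right)} 27 \left(-13\right) = \frac{-4 + 4}{2 \cdot 4} \cdot 27 \left(-13\right) = \frac{1}{2} \cdot \frac{1}{4} \cdot 0 \cdot 27 \left(-13\right) = 0 \cdot 27 \left(-13\right) = 0 \left(-13\right) = 0$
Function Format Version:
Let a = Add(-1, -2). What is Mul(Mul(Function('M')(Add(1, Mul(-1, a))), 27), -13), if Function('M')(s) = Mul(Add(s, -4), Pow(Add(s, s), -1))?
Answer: 0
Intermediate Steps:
a = -3
Function('M')(s) = Mul(Rational(1, 2), Pow(s, -1), Add(-4, s)) (Function('M')(s) = Mul(Add(-4, s), Pow(Mul(2, s), -1)) = Mul(Add(-4, s), Mul(Rational(1, 2), Pow(s, -1))) = Mul(Rational(1, 2), Pow(s, -1), Add(-4, s)))
Mul(Mul(Function('M')(Add(1, Mul(-1, a))), 27), -13) = Mul(Mul(Mul(Rational(1, 2), Pow(Add(1, Mul(-1, -3)), -1), Add(-4, Add(1, Mul(-1, -3)))), 27), -13) = Mul(Mul(Mul(Rational(1, 2), Pow(Add(1, 3), -1), Add(-4, Add(1, 3))), 27), -13) = Mul(Mul(Mul(Rational(1, 2), Pow(4, -1), Add(-4, 4)), 27), -13) = Mul(Mul(Mul(Rational(1, 2), Rational(1, 4), 0), 27), -13) = Mul(Mul(0, 27), -13) = Mul(0, -13) = 0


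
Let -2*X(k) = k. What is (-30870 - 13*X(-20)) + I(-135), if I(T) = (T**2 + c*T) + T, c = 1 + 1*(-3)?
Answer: -12640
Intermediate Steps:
X(k) = -k/2
c = -2 (c = 1 - 3 = -2)
I(T) = T**2 - T (I(T) = (T**2 - 2*T) + T = T**2 - T)
(-30870 - 13*X(-20)) + I(-135) = (-30870 - (-13)*(-20)/2) - 135*(-1 - 135) = (-30870 - 13*10) - 135*(-136) = (-30870 - 130) + 18360 = -31000 + 18360 = -12640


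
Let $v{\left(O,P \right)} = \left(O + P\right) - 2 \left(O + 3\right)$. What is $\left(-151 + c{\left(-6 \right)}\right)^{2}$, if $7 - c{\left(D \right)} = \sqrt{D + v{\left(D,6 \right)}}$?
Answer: $20736$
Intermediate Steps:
$v{\left(O,P \right)} = -6 + P - O$ ($v{\left(O,P \right)} = \left(O + P\right) - 2 \left(3 + O\right) = \left(O + P\right) - \left(6 + 2 O\right) = -6 + P - O$)
$c{\left(D \right)} = 7$ ($c{\left(D \right)} = 7 - \sqrt{D - D} = 7 - \sqrt{0} = 7 - 0 = 7 + 0 = 7$)
$\left(-151 + c{\left(-6 \right)}\right)^{2} = \left(-151 + 7\right)^{2} = \left(-144\right)^{2} = 20736$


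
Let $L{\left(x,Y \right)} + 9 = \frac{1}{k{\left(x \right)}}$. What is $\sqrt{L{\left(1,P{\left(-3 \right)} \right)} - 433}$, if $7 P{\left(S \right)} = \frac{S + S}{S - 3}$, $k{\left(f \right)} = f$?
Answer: $21 i \approx 21.0 i$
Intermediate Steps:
$P{\left(S \right)} = \frac{2 S}{7 \left(-3 + S\right)}$ ($P{\left(S \right)} = \frac{\left(S + S\right) \frac{1}{S - 3}}{7} = \frac{2 S \frac{1}{-3 + S}}{7} = \frac{2 S}{7 \left(-3 + S\right)}$)
$L{\left(x,Y \right)} = -9 + \frac{1}{x}$
$\sqrt{L{\left(1,P{\left(-3 \right)} \right)} - 433} = \sqrt{\left(-9 + 1^{-1}\right) - 433} = \sqrt{\left(-9 + 1\right) - 433} = \sqrt{-8 - 433} = \sqrt{-441} = 21 i$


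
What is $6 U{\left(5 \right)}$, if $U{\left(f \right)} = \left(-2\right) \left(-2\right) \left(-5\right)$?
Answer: $-120$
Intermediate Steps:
$U{\left(f \right)} = -20$ ($U{\left(f \right)} = 4 \left(-5\right) = -20$)
$6 U{\left(5 \right)} = 6 \left(-20\right) = -120$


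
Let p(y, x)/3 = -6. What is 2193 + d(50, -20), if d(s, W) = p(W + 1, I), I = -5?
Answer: 2175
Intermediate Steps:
p(y, x) = -18 (p(y, x) = 3*(-6) = -18)
d(s, W) = -18
2193 + d(50, -20) = 2193 - 18 = 2175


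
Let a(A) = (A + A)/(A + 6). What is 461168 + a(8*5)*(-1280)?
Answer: 10555664/23 ≈ 4.5894e+5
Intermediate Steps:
a(A) = 2*A/(6 + A) (a(A) = (2*A)/(6 + A) = 2*A/(6 + A))
461168 + a(8*5)*(-1280) = 461168 + (2*(8*5)/(6 + 8*5))*(-1280) = 461168 + (2*40/(6 + 40))*(-1280) = 461168 + (2*40/46)*(-1280) = 461168 + (2*40*(1/46))*(-1280) = 461168 + (40/23)*(-1280) = 461168 - 51200/23 = 10555664/23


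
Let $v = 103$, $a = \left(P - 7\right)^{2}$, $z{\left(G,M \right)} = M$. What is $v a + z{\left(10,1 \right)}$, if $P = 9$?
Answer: $413$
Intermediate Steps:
$a = 4$ ($a = \left(9 - 7\right)^{2} = 2^{2} = 4$)
$v a + z{\left(10,1 \right)} = 103 \cdot 4 + 1 = 412 + 1 = 413$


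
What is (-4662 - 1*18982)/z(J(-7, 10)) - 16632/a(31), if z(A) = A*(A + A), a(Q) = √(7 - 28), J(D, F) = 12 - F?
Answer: -5911/2 + 792*I*√21 ≈ -2955.5 + 3629.4*I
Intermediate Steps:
a(Q) = I*√21 (a(Q) = √(-21) = I*√21)
z(A) = 2*A² (z(A) = A*(2*A) = 2*A²)
(-4662 - 1*18982)/z(J(-7, 10)) - 16632/a(31) = (-4662 - 1*18982)/((2*(12 - 1*10)²)) - 16632*(-I*√21/21) = (-4662 - 18982)/((2*(12 - 10)²)) - (-792)*I*√21 = -23644/(2*2²) + 792*I*√21 = -23644/(2*4) + 792*I*√21 = -23644/8 + 792*I*√21 = -23644*⅛ + 792*I*√21 = -5911/2 + 792*I*√21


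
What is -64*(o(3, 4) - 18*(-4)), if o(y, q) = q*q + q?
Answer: -5888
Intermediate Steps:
o(y, q) = q + q**2 (o(y, q) = q**2 + q = q + q**2)
-64*(o(3, 4) - 18*(-4)) = -64*(4*(1 + 4) - 18*(-4)) = -64*(4*5 + 72) = -64*(20 + 72) = -64*92 = -5888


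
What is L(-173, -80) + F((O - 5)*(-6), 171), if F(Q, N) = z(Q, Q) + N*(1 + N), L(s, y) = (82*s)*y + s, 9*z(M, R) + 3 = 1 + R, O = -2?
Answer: 10477111/9 ≈ 1.1641e+6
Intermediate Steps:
z(M, R) = -2/9 + R/9 (z(M, R) = -⅓ + (1 + R)/9 = -⅓ + (⅑ + R/9) = -2/9 + R/9)
L(s, y) = s + 82*s*y (L(s, y) = 82*s*y + s = s + 82*s*y)
F(Q, N) = -2/9 + Q/9 + N*(1 + N) (F(Q, N) = (-2/9 + Q/9) + N*(1 + N) = -2/9 + Q/9 + N*(1 + N))
L(-173, -80) + F((O - 5)*(-6), 171) = -173*(1 + 82*(-80)) + (-2/9 + 171 + 171² + ((-2 - 5)*(-6))/9) = -173*(1 - 6560) + (-2/9 + 171 + 29241 + (-7*(-6))/9) = -173*(-6559) + (-2/9 + 171 + 29241 + (⅑)*42) = 1134707 + (-2/9 + 171 + 29241 + 14/3) = 1134707 + 264748/9 = 10477111/9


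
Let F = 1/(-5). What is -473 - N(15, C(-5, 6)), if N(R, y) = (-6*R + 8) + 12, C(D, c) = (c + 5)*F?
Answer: -403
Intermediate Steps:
F = -⅕ ≈ -0.20000
C(D, c) = -1 - c/5 (C(D, c) = (c + 5)*(-⅕) = (5 + c)*(-⅕) = -1 - c/5)
N(R, y) = 20 - 6*R (N(R, y) = (8 - 6*R) + 12 = 20 - 6*R)
-473 - N(15, C(-5, 6)) = -473 - (20 - 6*15) = -473 - (20 - 90) = -473 - 1*(-70) = -473 + 70 = -403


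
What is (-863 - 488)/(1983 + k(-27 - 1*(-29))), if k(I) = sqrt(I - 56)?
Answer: -893011/1310781 + 1351*I*sqrt(6)/1310781 ≈ -0.68128 + 0.0025246*I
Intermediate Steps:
k(I) = sqrt(-56 + I)
(-863 - 488)/(1983 + k(-27 - 1*(-29))) = (-863 - 488)/(1983 + sqrt(-56 + (-27 - 1*(-29)))) = -1351/(1983 + sqrt(-56 + (-27 + 29))) = -1351/(1983 + sqrt(-56 + 2)) = -1351/(1983 + sqrt(-54)) = -1351/(1983 + 3*I*sqrt(6))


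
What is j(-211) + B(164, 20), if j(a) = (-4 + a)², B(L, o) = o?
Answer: 46245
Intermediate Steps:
j(-211) + B(164, 20) = (-4 - 211)² + 20 = (-215)² + 20 = 46225 + 20 = 46245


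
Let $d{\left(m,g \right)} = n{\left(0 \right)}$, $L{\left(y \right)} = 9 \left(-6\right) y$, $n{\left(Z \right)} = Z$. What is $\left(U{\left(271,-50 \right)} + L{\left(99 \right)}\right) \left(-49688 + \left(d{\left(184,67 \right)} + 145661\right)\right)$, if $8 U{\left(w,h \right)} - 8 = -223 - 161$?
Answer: $-517582389$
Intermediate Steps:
$U{\left(w,h \right)} = -47$ ($U{\left(w,h \right)} = 1 + \frac{-223 - 161}{8} = 1 + \frac{1}{8} \left(-384\right) = 1 - 48 = -47$)
$L{\left(y \right)} = - 54 y$
$d{\left(m,g \right)} = 0$
$\left(U{\left(271,-50 \right)} + L{\left(99 \right)}\right) \left(-49688 + \left(d{\left(184,67 \right)} + 145661\right)\right) = \left(-47 - 5346\right) \left(-49688 + \left(0 + 145661\right)\right) = \left(-47 - 5346\right) \left(-49688 + 145661\right) = \left(-5393\right) 95973 = -517582389$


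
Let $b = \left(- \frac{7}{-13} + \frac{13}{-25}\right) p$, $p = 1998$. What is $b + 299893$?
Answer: $\frac{97477213}{325} \approx 2.9993 \cdot 10^{5}$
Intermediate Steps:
$b = \frac{11988}{325}$ ($b = \left(- \frac{7}{-13} + \frac{13}{-25}\right) 1998 = \left(\left(-7\right) \left(- \frac{1}{13}\right) + 13 \left(- \frac{1}{25}\right)\right) 1998 = \left(\frac{7}{13} - \frac{13}{25}\right) 1998 = \frac{6}{325} \cdot 1998 = \frac{11988}{325} \approx 36.886$)
$b + 299893 = \frac{11988}{325} + 299893 = \frac{97477213}{325}$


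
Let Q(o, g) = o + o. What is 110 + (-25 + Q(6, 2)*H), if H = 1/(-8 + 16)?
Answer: 173/2 ≈ 86.500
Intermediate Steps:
Q(o, g) = 2*o
H = 1/8 ≈ 0.12500
110 + (-25 + Q(6, 2)*H) = 110 + (-25 + (2*6)*(1/8)) = 110 + (-25 + 12*(1/8)) = 110 + (-25 + 3/2) = 110 - 47/2 = 173/2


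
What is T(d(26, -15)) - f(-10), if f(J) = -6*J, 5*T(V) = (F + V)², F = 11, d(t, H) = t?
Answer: 1069/5 ≈ 213.80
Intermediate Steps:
T(V) = (11 + V)²/5
T(d(26, -15)) - f(-10) = (11 + 26)²/5 - (-6)*(-10) = (⅕)*37² - 1*60 = (⅕)*1369 - 60 = 1369/5 - 60 = 1069/5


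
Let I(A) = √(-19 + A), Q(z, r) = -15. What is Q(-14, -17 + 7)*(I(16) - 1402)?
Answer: 21030 - 15*I*√3 ≈ 21030.0 - 25.981*I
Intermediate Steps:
Q(-14, -17 + 7)*(I(16) - 1402) = -15*(√(-19 + 16) - 1402) = -15*(√(-3) - 1402) = -15*(I*√3 - 1402) = -15*(-1402 + I*√3) = 21030 - 15*I*√3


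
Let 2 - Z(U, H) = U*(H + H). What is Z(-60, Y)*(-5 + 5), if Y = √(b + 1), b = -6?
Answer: 0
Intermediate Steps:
Y = I*√5 (Y = √(-6 + 1) = √(-5) = I*√5 ≈ 2.2361*I)
Z(U, H) = 2 - 2*H*U (Z(U, H) = 2 - U*(H + H) = 2 - U*2*H = 2 - 2*H*U)
Z(-60, Y)*(-5 + 5) = (2 - 2*I*√5*(-60))*(-5 + 5) = (2 + 120*I*√5)*0 = 0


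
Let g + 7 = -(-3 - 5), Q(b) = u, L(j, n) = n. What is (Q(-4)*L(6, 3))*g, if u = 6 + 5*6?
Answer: 108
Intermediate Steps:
u = 36 (u = 6 + 30 = 36)
Q(b) = 36
g = 1 (g = -7 - (-3 - 5) = -7 - 1*(-8) = -7 + 8 = 1)
(Q(-4)*L(6, 3))*g = (36*3)*1 = 108*1 = 108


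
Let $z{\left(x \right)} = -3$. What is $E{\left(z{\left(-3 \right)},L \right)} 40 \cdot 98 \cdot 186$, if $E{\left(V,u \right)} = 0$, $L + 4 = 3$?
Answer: $0$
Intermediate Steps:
$L = -1$ ($L = -4 + 3 = -1$)
$E{\left(z{\left(-3 \right)},L \right)} 40 \cdot 98 \cdot 186 = 0 \cdot 40 \cdot 98 \cdot 186 = 0 \cdot 98 \cdot 186 = 0 \cdot 186 = 0$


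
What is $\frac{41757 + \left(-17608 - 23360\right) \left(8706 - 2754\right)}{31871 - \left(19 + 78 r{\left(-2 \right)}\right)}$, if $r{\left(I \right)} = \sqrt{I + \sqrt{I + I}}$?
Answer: $\frac{243799779}{2 \left(-15926 + 39 \sqrt{2} \sqrt{-1 + i}\right)} \approx -7666.1 - 29.215 i$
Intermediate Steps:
$r{\left(I \right)} = \sqrt{I + \sqrt{2} \sqrt{I}}$ ($r{\left(I \right)} = \sqrt{I + \sqrt{2 I}} = \sqrt{I + \sqrt{2} \sqrt{I}}$)
$\frac{41757 + \left(-17608 - 23360\right) \left(8706 - 2754\right)}{31871 - \left(19 + 78 r{\left(-2 \right)}\right)} = \frac{41757 + \left(-17608 - 23360\right) \left(8706 - 2754\right)}{31871 - \left(19 + 78 \sqrt{-2 + \sqrt{2} \sqrt{-2}}\right)} = \frac{41757 - 243841536}{31871 - \left(19 + 78 \sqrt{-2 + \sqrt{2} i \sqrt{2}}\right)} = \frac{41757 - 243841536}{31871 - \left(19 + 78 \sqrt{-2 + 2 i}\right)} = - \frac{243799779}{31871 - \left(19 + 78 \sqrt{-2 + 2 i}\right)} = - \frac{243799779}{31852 - 78 \sqrt{-2 + 2 i}}$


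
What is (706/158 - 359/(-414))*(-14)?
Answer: -1221521/16353 ≈ -74.697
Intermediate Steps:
(706/158 - 359/(-414))*(-14) = (706*(1/158) - 359*(-1/414))*(-14) = (353/79 + 359/414)*(-14) = (174503/32706)*(-14) = -1221521/16353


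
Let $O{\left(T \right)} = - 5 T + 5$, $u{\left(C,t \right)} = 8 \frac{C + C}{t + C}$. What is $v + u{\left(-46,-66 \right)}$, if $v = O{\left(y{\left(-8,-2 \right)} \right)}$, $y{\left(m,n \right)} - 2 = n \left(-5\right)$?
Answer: $- \frac{339}{7} \approx -48.429$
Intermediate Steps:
$u{\left(C,t \right)} = \frac{16 C}{C + t}$ ($u{\left(C,t \right)} = 8 \frac{2 C}{C + t} = \frac{16 C}{C + t}$)
$y{\left(m,n \right)} = 2 - 5 n$ ($y{\left(m,n \right)} = 2 + n \left(-5\right) = 2 - 5 n$)
$O{\left(T \right)} = 5 - 5 T$
$v = -55$ ($v = 5 - 5 \left(2 - -10\right) = 5 - 5 \left(2 + 10\right) = 5 - 60 = -55$)
$v + u{\left(-46,-66 \right)} = -55 + 16 \left(-46\right) \frac{1}{-46 - 66} = -55 + 16 \left(-46\right) \frac{1}{-112} = -55 + 16 \left(-46\right) \left(- \frac{1}{112}\right) = -55 + \frac{46}{7} = - \frac{339}{7}$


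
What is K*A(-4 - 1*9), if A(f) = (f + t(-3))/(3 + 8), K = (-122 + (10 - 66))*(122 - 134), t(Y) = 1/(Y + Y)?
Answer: -28124/11 ≈ -2556.7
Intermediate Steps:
t(Y) = 1/(2*Y)
K = 2136 (K = (-122 - 56)*(-12) = -178*(-12) = 2136)
A(f) = -1/66 + f/11 (A(f) = (f + (½)/(-3))/(3 + 8) = (f + (½)*(-⅓))/11 = (f - ⅙)*(1/11) = (-⅙ + f)*(1/11) = -1/66 + f/11)
K*A(-4 - 1*9) = 2136*(-1/66 + (-4 - 1*9)/11) = 2136*(-1/66 + (-4 - 9)/11) = 2136*(-1/66 + (1/11)*(-13)) = 2136*(-1/66 - 13/11) = 2136*(-79/66) = -28124/11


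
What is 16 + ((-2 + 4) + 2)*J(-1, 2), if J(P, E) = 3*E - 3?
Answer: 28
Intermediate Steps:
J(P, E) = -3 + 3*E
16 + ((-2 + 4) + 2)*J(-1, 2) = 16 + ((-2 + 4) + 2)*(-3 + 3*2) = 16 + (2 + 2)*(-3 + 6) = 16 + 4*3 = 16 + 12 = 28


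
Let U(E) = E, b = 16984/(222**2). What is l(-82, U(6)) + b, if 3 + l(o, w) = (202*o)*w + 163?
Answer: -1222534658/12321 ≈ -99224.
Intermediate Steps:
b = 4246/12321 (b = 16984/49284 = 16984*(1/49284) = 4246/12321 ≈ 0.34461)
l(o, w) = 160 + 202*o*w (l(o, w) = -3 + ((202*o)*w + 163) = -3 + (202*o*w + 163) = -3 + (163 + 202*o*w) = 160 + 202*o*w)
l(-82, U(6)) + b = (160 + 202*(-82)*6) + 4246/12321 = (160 - 99384) + 4246/12321 = -99224 + 4246/12321 = -1222534658/12321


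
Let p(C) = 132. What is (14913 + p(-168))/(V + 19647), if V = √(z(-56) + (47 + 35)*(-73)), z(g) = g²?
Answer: 98529705/128669153 - 25075*I*√114/128669153 ≈ 0.76576 - 0.0020807*I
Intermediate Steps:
V = 5*I*√114 (V = √((-56)² + (47 + 35)*(-73)) = √(3136 + 82*(-73)) = √(3136 - 5986) = √(-2850) = 5*I*√114 ≈ 53.385*I)
(14913 + p(-168))/(V + 19647) = (14913 + 132)/(5*I*√114 + 19647) = 15045/(19647 + 5*I*√114)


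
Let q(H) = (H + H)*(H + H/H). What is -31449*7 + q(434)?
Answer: 157437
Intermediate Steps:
q(H) = 2*H*(1 + H) (q(H) = (2*H)*(H + 1) = (2*H)*(1 + H) = 2*H*(1 + H))
-31449*7 + q(434) = -31449*7 + 2*434*(1 + 434) = -220143 + 2*434*435 = -220143 + 377580 = 157437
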